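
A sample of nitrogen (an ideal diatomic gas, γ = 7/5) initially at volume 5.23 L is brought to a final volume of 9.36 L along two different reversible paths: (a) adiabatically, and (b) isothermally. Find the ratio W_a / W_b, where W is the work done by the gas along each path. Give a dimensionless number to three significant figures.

W_a / W_b ≈ 0.892

Path (a) adiabatic: W = P₁V₁(1 − (V₁/V₂)^(γ−1))/(γ−1) → W_a/(P₁V₁) = 0.5192.
Path (b) isothermal: W = P₁V₁ ln(V₂/V₁) → W_b/(P₁V₁) = 0.582.
W_a / W_b = 0.5192 / 0.582 = 0.8921.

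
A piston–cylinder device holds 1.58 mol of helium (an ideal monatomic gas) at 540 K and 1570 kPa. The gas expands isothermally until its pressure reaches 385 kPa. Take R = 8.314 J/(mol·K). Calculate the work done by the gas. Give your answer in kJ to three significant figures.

Isothermal process: W = nRT ln(V₂/V₁) = nRT ln(P₁/P₂).
W = (1.58)(8.314)(540) × ln(1570/385)
  = 7094 × ln(4.078) = 7094 × 1.406
W_by_gas = 9971 J.

W ≈ 9.97 kJ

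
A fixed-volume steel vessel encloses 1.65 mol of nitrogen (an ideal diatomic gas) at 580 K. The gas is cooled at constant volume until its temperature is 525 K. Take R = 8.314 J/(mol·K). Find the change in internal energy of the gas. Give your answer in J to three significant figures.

ΔU ≈ -1890 J

Constant volume ⇒ W = 0, so Q = ΔU = nCᵥΔT with Cᵥ = 5R/2 = 20.79 J/(mol·K).
ΔU = (1.65)(20.79)(525 − 580) = -1886 J.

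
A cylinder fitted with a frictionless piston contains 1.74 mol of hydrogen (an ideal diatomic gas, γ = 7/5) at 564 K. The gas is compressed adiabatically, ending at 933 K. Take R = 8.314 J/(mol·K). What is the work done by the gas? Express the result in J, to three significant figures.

W ≈ -13300 J

Adiabatic ⇒ Q = 0, so W_by = −ΔU = nCᵥ(T₁ − T₂).
Cᵥ = 5R/2 = 20.79 J/(mol·K).
W = (1.74)(20.79)(564 − 933) = -13345 J.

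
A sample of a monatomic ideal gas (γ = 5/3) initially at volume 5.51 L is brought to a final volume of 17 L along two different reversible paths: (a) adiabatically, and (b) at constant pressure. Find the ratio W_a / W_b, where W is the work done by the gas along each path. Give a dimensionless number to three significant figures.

Path (a) adiabatic: W = P₁V₁(1 − (V₁/V₂)^(γ−1))/(γ−1) → W_a/(P₁V₁) = 0.7922.
Path (b) isobaric: W = P₁(V₂ − V₁) → W_b/(P₁V₁) = 2.085.
W_a / W_b = 0.7922 / 2.085 = 0.3799.

W_a / W_b ≈ 0.380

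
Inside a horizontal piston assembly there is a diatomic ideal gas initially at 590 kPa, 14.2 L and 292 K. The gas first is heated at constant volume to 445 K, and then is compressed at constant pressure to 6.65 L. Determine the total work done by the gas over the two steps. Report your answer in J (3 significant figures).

Step 1 (isochoric): W = 0 (constant volume).
After step 1: P = 899.1 kPa (V unchanged).
Step 2 (isobaric): W = PΔV = (899.1 kPa)(6.65 − 14.2 L) = -6789 J.
W_total = 0 − 6789 = -6789 J.

W_total ≈ -6790 J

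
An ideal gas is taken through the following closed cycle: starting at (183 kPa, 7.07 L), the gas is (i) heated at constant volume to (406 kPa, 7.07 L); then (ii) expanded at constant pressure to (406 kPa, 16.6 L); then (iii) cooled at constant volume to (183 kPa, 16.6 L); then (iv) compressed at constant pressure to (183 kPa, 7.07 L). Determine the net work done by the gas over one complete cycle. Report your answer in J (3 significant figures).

Constant-volume legs do no work.
W(ii) = (406)(16.6 − 7.07) = 3869 J; W(iv) = (183)(7.07 − 16.6) = -1744 J.
W_net = 3869 − 1744 = 2125 J (the clockwise enclosed area).

W_net ≈ 2130 J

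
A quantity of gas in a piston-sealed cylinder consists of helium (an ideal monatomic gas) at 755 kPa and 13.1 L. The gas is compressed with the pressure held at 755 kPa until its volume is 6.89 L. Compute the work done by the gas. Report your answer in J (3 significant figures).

Isobaric: W = P ΔV.
W = (755 kPa)(6.89 − 13.1 L) = (755)(-6.21) = -4689 J.

W ≈ -4690 J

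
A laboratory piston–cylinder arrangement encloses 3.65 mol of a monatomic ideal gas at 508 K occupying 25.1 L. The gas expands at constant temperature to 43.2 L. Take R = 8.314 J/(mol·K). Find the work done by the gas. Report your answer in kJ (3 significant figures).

Isothermal: W = nRT ln(V₂/V₁).
W = (3.65)(8.314)(508) × ln(43.2/25.1)
  = 15416 × 0.543
W_by_gas = 8370 J.

W ≈ 8.37 kJ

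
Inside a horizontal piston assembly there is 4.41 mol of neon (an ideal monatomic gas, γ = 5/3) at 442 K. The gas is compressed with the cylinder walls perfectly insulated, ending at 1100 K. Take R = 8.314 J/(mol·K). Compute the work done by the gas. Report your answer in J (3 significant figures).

Adiabatic ⇒ Q = 0, so W_by = −ΔU = nCᵥ(T₁ − T₂).
Cᵥ = 3R/2 = 12.47 J/(mol·K).
W = (4.41)(12.47)(442 − 1100) = -36188 J.

W ≈ -36200 J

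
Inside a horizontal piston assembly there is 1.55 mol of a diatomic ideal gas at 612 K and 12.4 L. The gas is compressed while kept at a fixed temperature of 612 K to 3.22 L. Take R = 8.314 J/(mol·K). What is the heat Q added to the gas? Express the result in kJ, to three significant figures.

Q ≈ -10.6 kJ

Isothermal ⇒ ΔU = 0, so Q = W = nRT ln(V₂/V₁).
Q = (1.55)(8.314)(612) ln(3.22/12.4) = 7887 × -1.348 = -10634 J.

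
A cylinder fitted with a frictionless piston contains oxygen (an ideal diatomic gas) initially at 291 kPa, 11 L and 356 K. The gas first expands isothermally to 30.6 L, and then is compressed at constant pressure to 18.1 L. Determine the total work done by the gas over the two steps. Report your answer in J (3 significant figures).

Step 1 (isothermal): W = P₁V₁ ln(V₂/V₁) = (3201) ln(30.6/11) = 3275 J.
After step 1: P = 104.6 kPa, V = 30.6 L, T = 356 K.
Step 2 (isobaric): W = PΔV = (104.6 kPa)(18.1 − 30.6 L) = -1308 J.
W_total = 3275 − 1308 = 1967 J.

W_total ≈ 1970 J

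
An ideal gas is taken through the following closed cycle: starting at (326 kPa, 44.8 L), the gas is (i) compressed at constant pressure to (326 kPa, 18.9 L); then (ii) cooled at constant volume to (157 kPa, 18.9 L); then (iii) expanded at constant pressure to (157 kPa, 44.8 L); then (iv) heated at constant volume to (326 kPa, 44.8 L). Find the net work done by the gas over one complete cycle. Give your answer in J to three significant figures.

W_net ≈ -4380 J

Constant-volume legs do no work.
W(i) = (326)(18.9 − 44.8) = -8443 J; W(iii) = (157)(44.8 − 18.9) = 4066 J.
W_net = -8443 + 4066 = -4377 J (the counter-clockwise enclosed area).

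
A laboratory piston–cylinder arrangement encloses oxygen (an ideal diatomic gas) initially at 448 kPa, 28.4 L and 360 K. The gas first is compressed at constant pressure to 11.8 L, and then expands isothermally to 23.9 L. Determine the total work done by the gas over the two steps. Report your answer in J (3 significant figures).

Step 1 (isobaric): W = PΔV = (448 kPa)(11.8 − 28.4 L) = -7437 J.
After step 1: P = 448 kPa, V = 11.8 L, T = 149.6 K.
Step 2 (isothermal): W = P₁V₁ ln(V₂/V₁) = (5286) ln(23.9/11.8) = 3731 J.
W_total = -7437 + 3731 = -3706 J.

W_total ≈ -3710 J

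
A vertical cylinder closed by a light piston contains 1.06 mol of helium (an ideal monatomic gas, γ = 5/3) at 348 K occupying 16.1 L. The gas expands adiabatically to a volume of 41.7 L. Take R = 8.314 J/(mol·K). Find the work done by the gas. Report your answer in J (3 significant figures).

W ≈ 2160 J

Adiabatic: TV^(γ−1) = const with γ = 5/3.
T₂ = T₁ (V₁/V₂)^(γ−1) = 348 × (16.1/41.7)^0.667 = 348 × 0.5302 = 184.5 K.
W_by = nCᵥ(T₁ − T₂) = (1.06)(12.47)(348 − 184.5) = 2161 J.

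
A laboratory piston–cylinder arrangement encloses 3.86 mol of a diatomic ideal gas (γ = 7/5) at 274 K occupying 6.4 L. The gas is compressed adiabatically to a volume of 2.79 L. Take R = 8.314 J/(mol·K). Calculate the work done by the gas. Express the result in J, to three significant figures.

W ≈ -8660 J

Adiabatic: TV^(γ−1) = const with γ = 7/5.
T₂ = T₁ (V₁/V₂)^(γ−1) = 274 × (6.4/2.79)^0.4 = 274 × 1.394 = 381.9 K.
W_by = nCᵥ(T₁ − T₂) = (3.86)(20.79)(274 − 381.9) = -8659 J.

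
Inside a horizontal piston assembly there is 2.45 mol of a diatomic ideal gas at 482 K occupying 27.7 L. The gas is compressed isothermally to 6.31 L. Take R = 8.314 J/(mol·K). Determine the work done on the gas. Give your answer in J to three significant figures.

W ≈ 14500 J

Isothermal: W = nRT ln(V₂/V₁).
W = (2.45)(8.314)(482) × ln(6.31/27.7)
  = 9818 × -1.479
W_by_gas = -14524 J; work on gas = −W_by = 14524 J.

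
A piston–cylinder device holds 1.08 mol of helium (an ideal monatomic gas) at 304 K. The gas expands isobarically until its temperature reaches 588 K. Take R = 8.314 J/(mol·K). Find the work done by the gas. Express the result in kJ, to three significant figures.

W ≈ 2.55 kJ

Isobaric: W = P ΔV = nR ΔT.
W = (1.08)(8.314)(588 − 304) = 2550 J.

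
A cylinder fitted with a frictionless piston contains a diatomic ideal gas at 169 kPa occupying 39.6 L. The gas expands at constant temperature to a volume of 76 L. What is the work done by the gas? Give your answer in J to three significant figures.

Isothermal: W = nRT ln(V₂/V₁) = P₁V₁ ln(V₂/V₁).
P₁V₁ = (169 kPa)(39.6 L) = 6692 J.
W = 6692 × ln(76/39.6) = 6692 × 0.6519
W_by_gas = 4363 J.

W ≈ 4360 J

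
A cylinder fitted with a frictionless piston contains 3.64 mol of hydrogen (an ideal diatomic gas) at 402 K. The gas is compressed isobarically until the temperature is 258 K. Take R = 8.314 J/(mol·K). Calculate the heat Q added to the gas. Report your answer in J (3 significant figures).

Q ≈ -15300 J

Isobaric: W = nRΔT = (3.64)(8.314)(-144) = -4358 J.
ΔU = nCᵥΔT with Cᵥ = 5R/2: ΔU = (3.64)(20.79)(-144) = -10895 J.
Q = ΔU + W = -10895 − 4358 = -15253 J.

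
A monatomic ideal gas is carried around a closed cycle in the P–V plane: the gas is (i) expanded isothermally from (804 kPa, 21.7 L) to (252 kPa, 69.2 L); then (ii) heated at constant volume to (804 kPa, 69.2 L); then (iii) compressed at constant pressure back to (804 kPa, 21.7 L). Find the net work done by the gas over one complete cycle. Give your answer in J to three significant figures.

W_net ≈ -18000 J

Leg (i): W = PᵢVᵢ ln(V_f/Vᵢ) = (17447) ln(69.2/21.7) = 20233 J.
Leg (ii): W = 0.
Leg (iii): W = PΔV = (804)(21.7 − 69.2) = -38190 J.
W_net = 20233 − 38190 = -17957 J.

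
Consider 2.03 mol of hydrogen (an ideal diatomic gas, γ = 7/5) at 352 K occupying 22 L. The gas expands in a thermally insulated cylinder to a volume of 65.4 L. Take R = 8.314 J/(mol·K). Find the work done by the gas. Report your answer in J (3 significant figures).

Adiabatic: TV^(γ−1) = const with γ = 7/5.
T₂ = T₁ (V₁/V₂)^(γ−1) = 352 × (22/65.4)^0.4 = 352 × 0.6468 = 227.7 K.
W_by = nCᵥ(T₁ − T₂) = (2.03)(20.79)(352 − 227.7) = 5246 J.

W ≈ 5250 J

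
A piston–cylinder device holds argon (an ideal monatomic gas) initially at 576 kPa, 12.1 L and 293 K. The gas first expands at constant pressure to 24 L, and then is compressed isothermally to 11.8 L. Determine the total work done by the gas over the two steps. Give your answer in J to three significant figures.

Step 1 (isobaric): W = PΔV = (576 kPa)(24 − 12.1 L) = 6854 J.
After step 1: P = 576 kPa, V = 24 L, T = 581.2 K.
Step 2 (isothermal): W = P₁V₁ ln(V₂/V₁) = (13824) ln(11.8/24) = -9814 J.
W_total = 6854 − 9814 = -2960 J.

W_total ≈ -2960 J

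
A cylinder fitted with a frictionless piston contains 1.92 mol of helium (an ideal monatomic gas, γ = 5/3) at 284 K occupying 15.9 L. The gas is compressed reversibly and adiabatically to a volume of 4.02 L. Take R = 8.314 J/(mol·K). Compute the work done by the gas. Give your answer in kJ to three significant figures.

W ≈ -10.2 kJ

Adiabatic: TV^(γ−1) = const with γ = 5/3.
T₂ = T₁ (V₁/V₂)^(γ−1) = 284 × (15.9/4.02)^0.667 = 284 × 2.501 = 710.3 K.
W_by = nCᵥ(T₁ − T₂) = (1.92)(12.47)(284 − 710.3) = -10207 J.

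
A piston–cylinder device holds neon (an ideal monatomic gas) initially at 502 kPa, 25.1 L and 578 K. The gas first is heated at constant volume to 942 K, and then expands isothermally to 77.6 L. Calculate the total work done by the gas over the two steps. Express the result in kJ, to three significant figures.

Step 1 (isochoric): W = 0 (constant volume).
After step 1: P = 818.1 kPa (V unchanged).
Step 2 (isothermal): W = P₁V₁ ln(V₂/V₁) = (20535) ln(77.6/25.1) = 23178 J.
W_total = 0 + 23178 = 23178 J.

W_total ≈ 23.2 kJ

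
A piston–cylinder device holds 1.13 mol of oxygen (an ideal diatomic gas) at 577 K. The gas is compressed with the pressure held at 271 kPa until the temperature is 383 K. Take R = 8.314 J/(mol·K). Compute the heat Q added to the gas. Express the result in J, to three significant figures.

Isobaric: W = nRΔT = (1.13)(8.314)(-194) = -1823 J.
ΔU = nCᵥΔT with Cᵥ = 5R/2: ΔU = (1.13)(20.79)(-194) = -4556 J.
Q = ΔU + W = -4556 − 1823 = -6379 J.

Q ≈ -6380 J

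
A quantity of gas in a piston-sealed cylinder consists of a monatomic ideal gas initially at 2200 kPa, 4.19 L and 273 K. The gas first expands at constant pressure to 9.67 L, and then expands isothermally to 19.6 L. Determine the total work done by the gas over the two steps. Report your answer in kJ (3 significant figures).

Step 1 (isobaric): W = PΔV = (2200 kPa)(9.67 − 4.19 L) = 12056 J.
After step 1: P = 2200 kPa, V = 9.67 L, T = 630.1 K.
Step 2 (isothermal): W = P₁V₁ ln(V₂/V₁) = (21274) ln(19.6/9.67) = 15030 J.
W_total = 12056 + 15030 = 27086 J.

W_total ≈ 27.1 kJ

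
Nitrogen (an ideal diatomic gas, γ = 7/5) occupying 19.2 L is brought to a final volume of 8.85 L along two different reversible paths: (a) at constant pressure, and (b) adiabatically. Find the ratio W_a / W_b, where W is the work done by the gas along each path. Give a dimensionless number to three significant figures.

W_a / W_b ≈ 0.594

Path (a) isobaric: W = P₁(V₂ − V₁) → W_a/(P₁V₁) = -0.5391.
Path (b) adiabatic: W = P₁V₁(1 − (V₁/V₂)^(γ−1))/(γ−1) → W_b/(P₁V₁) = -0.9079.
W_a / W_b = -0.5391 / -0.9079 = 0.5938.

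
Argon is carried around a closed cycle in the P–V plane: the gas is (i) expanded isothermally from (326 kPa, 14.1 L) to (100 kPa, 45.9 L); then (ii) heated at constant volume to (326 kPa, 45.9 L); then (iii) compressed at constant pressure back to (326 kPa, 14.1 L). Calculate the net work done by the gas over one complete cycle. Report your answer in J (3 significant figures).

W_net ≈ -4940 J

Leg (i): W = PᵢVᵢ ln(V_f/Vᵢ) = (4597) ln(45.9/14.1) = 5425 J.
Leg (ii): W = 0.
Leg (iii): W = PΔV = (326)(14.1 − 45.9) = -10367 J.
W_net = 5425 − 10367 = -4941 J.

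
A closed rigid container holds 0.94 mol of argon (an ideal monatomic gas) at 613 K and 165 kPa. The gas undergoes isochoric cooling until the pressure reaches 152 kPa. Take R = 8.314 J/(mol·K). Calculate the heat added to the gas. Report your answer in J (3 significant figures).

Constant volume ⇒ W = 0, so Q = ΔU = nCᵥΔT with Cᵥ = 3R/2 = 12.47 J/(mol·K).
At constant V, T₂/T₁ = P₂/P₁ ⇒ ΔT = T₁(P₂/P₁ − 1) = 613·(152/165 − 1) = -48.3 K.
ΔU = (0.94)(12.47)(-48.3) = -566.2 J.

Q ≈ -566 J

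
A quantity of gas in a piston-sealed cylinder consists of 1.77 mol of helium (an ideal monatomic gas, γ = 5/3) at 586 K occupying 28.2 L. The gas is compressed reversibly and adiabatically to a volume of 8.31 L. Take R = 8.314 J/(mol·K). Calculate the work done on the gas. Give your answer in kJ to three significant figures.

W ≈ 16.3 kJ

Adiabatic: TV^(γ−1) = const with γ = 5/3.
T₂ = T₁ (V₁/V₂)^(γ−1) = 586 × (28.2/8.31)^0.667 = 586 × 2.258 = 1323 K.
W_by = nCᵥ(T₁ − T₂) = (1.77)(12.47)(586 − 1323) = -16275 J.
Work on gas = −W_by = 16275 J.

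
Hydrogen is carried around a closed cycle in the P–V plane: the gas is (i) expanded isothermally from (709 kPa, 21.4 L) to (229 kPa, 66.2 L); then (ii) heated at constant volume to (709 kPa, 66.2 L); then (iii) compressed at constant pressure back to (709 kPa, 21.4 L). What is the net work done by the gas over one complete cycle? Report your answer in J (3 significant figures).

Leg (i): W = PᵢVᵢ ln(V_f/Vᵢ) = (15173) ln(66.2/21.4) = 17134 J.
Leg (ii): W = 0.
Leg (iii): W = PΔV = (709)(21.4 − 66.2) = -31763 J.
W_net = 17134 − 31763 = -14629 J.

W_net ≈ -14600 J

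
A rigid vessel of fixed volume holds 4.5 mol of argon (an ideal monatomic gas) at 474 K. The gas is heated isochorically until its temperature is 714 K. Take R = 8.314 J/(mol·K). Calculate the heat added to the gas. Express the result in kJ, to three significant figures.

Constant volume ⇒ W = 0, so Q = ΔU = nCᵥΔT with Cᵥ = 3R/2 = 12.47 J/(mol·K).
ΔU = (4.5)(12.47)(714 − 474) = 13469 J.

Q ≈ 13.5 kJ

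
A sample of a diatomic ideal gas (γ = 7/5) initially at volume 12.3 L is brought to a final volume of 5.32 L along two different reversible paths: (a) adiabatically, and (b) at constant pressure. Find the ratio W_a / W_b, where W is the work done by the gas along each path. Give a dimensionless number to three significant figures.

Path (a) adiabatic: W = P₁V₁(1 − (V₁/V₂)^(γ−1))/(γ−1) → W_a/(P₁V₁) = -0.9957.
Path (b) isobaric: W = P₁(V₂ − V₁) → W_b/(P₁V₁) = -0.5675.
W_a / W_b = -0.9957 / -0.5675 = 1.755.

W_a / W_b ≈ 1.75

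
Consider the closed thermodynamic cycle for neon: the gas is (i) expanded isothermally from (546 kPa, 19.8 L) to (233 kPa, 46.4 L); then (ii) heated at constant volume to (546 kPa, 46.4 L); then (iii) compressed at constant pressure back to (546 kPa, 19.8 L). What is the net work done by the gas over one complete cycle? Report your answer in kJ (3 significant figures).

Leg (i): W = PᵢVᵢ ln(V_f/Vᵢ) = (10811) ln(46.4/19.8) = 9207 J.
Leg (ii): W = 0.
Leg (iii): W = PΔV = (546)(19.8 − 46.4) = -14524 J.
W_net = 9207 − 14524 = -5317 J.

W_net ≈ -5.32 kJ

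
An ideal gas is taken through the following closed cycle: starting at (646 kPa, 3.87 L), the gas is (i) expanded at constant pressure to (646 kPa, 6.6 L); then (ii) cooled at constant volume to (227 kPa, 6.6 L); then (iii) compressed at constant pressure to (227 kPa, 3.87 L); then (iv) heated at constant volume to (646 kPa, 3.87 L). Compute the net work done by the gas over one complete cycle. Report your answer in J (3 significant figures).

W_net ≈ 1140 J

Constant-volume legs do no work.
W(i) = (646)(6.6 − 3.87) = 1764 J; W(iii) = (227)(3.87 − 6.6) = -619.7 J.
W_net = 1764 − 619.7 = 1144 J (the clockwise enclosed area).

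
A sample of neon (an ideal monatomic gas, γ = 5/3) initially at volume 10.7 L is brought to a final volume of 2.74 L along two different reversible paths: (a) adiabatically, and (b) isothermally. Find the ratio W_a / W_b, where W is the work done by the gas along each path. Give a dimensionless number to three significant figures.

Path (a) adiabatic: W = P₁V₁(1 − (V₁/V₂)^(γ−1))/(γ−1) → W_a/(P₁V₁) = -2.22.
Path (b) isothermal: W = P₁V₁ ln(V₂/V₁) → W_b/(P₁V₁) = -1.362.
W_a / W_b = -2.22 / -1.362 = 1.629.

W_a / W_b ≈ 1.63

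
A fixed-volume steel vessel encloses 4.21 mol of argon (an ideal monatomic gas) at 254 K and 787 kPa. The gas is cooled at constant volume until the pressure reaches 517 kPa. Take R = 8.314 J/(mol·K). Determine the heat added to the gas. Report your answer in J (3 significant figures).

Constant volume ⇒ W = 0, so Q = ΔU = nCᵥΔT with Cᵥ = 3R/2 = 12.47 J/(mol·K).
At constant V, T₂/T₁ = P₂/P₁ ⇒ ΔT = T₁(P₂/P₁ − 1) = 254·(517/787 − 1) = -87.14 K.
ΔU = (4.21)(12.47)(-87.14) = -4575 J.

Q ≈ -4580 J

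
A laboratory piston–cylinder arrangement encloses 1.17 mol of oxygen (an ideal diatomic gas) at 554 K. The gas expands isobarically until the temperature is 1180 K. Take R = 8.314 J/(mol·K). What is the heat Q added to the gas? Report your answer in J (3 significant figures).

Isobaric: W = nRΔT = (1.17)(8.314)(626) = 6089 J.
ΔU = nCᵥΔT with Cᵥ = 5R/2: ΔU = (1.17)(20.79)(626) = 15223 J.
Q = ΔU + W = 15223 + 6089 = 21313 J.

Q ≈ 21300 J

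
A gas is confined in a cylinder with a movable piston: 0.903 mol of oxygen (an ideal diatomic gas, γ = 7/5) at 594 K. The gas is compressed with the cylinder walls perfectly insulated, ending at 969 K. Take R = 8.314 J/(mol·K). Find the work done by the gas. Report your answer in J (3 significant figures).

Adiabatic ⇒ Q = 0, so W_by = −ΔU = nCᵥ(T₁ − T₂).
Cᵥ = 5R/2 = 20.79 J/(mol·K).
W = (0.903)(20.79)(594 − 969) = -7038 J.

W ≈ -7040 J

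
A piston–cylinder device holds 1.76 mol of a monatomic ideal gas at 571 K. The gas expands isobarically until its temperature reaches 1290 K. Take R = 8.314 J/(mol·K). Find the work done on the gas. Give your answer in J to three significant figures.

Isobaric: W = P ΔV = nR ΔT.
W = (1.76)(8.314)(1290 − 571) = 10521 J.
Work on gas = −W_by = -10521 J.

W ≈ -10500 J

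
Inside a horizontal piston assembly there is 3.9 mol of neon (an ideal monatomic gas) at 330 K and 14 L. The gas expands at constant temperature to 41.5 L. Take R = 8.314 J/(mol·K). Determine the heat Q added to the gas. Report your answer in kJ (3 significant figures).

Isothermal ⇒ ΔU = 0, so Q = W = nRT ln(V₂/V₁).
Q = (3.9)(8.314)(330) ln(41.5/14) = 10700 × 1.087 = 11627 J.

Q ≈ 11.6 kJ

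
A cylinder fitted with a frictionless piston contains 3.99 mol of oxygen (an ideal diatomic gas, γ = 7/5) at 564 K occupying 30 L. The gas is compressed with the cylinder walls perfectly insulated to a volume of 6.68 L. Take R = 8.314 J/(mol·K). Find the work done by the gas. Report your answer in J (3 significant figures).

W ≈ -38500 J

Adiabatic: TV^(γ−1) = const with γ = 7/5.
T₂ = T₁ (V₁/V₂)^(γ−1) = 564 × (30/6.68)^0.4 = 564 × 1.824 = 1029 K.
W_by = nCᵥ(T₁ − T₂) = (3.99)(20.79)(564 − 1029) = -38524 J.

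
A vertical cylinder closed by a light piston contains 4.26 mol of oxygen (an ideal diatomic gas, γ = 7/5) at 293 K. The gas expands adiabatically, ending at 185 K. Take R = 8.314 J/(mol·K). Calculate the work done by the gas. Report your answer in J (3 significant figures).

Adiabatic ⇒ Q = 0, so W_by = −ΔU = nCᵥ(T₁ − T₂).
Cᵥ = 5R/2 = 20.79 J/(mol·K).
W = (4.26)(20.79)(293 − 185) = 9563 J.

W ≈ 9560 J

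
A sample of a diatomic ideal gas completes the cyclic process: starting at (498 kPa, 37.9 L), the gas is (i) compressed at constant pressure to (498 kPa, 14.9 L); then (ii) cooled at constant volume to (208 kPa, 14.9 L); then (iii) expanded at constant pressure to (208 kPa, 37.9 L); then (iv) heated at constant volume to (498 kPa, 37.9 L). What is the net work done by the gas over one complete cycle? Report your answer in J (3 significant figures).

Constant-volume legs do no work.
W(i) = (498)(14.9 − 37.9) = -11454 J; W(iii) = (208)(37.9 − 14.9) = 4784 J.
W_net = -11454 + 4784 = -6670 J (the counter-clockwise enclosed area).

W_net ≈ -6670 J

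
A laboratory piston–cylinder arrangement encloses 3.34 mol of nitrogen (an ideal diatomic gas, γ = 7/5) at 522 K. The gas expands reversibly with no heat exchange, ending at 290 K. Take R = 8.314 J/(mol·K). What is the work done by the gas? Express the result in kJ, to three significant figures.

Adiabatic ⇒ Q = 0, so W_by = −ΔU = nCᵥ(T₁ − T₂).
Cᵥ = 5R/2 = 20.79 J/(mol·K).
W = (3.34)(20.79)(522 − 290) = 16106 J.

W ≈ 16.1 kJ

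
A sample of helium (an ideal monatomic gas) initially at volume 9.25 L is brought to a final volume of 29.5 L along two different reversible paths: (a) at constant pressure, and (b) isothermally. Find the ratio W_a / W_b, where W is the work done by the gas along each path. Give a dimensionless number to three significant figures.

W_a / W_b ≈ 1.89

Path (a) isobaric: W = P₁(V₂ − V₁) → W_a/(P₁V₁) = 2.189.
Path (b) isothermal: W = P₁V₁ ln(V₂/V₁) → W_b/(P₁V₁) = 1.16.
W_a / W_b = 2.189 / 1.16 = 1.888.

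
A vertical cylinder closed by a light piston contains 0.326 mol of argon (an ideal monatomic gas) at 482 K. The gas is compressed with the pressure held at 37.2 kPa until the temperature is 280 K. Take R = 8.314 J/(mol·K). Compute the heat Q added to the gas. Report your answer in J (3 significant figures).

Isobaric: W = nRΔT = (0.326)(8.314)(-202) = -547.5 J.
ΔU = nCᵥΔT with Cᵥ = 3R/2: ΔU = (0.326)(12.47)(-202) = -821.2 J.
Q = ΔU + W = -821.2 − 547.5 = -1369 J.

Q ≈ -1370 J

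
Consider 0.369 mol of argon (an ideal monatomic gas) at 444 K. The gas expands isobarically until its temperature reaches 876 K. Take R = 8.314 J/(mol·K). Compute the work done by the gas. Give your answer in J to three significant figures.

Isobaric: W = P ΔV = nR ΔT.
W = (0.369)(8.314)(876 − 444) = 1325 J.

W ≈ 1330 J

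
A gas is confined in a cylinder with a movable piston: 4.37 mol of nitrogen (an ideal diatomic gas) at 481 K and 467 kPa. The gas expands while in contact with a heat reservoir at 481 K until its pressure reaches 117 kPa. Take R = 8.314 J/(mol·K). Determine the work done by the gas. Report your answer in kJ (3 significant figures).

W ≈ 24.2 kJ

Isothermal process: W = nRT ln(V₂/V₁) = nRT ln(P₁/P₂).
W = (4.37)(8.314)(481) × ln(467/117)
  = 17476 × ln(3.991) = 17476 × 1.384
W_by_gas = 24189 J.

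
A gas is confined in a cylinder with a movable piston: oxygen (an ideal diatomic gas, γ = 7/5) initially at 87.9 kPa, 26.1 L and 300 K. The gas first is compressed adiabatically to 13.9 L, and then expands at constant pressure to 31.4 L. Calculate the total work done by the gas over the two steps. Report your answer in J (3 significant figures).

Step 1 (adiabatic): W = (P₁V₁ − P₂V₂)/(γ−1) = (2294 − 2952)/0.4 = -1644 J.
After step 1: P = 212.4 kPa, V = 13.9 L, T = 386 K.
Step 2 (isobaric): W = PΔV = (212.4 kPa)(31.4 − 13.9 L) = 3716 J.
W_total = -1644 + 3716 = 2072 J.

W_total ≈ 2070 J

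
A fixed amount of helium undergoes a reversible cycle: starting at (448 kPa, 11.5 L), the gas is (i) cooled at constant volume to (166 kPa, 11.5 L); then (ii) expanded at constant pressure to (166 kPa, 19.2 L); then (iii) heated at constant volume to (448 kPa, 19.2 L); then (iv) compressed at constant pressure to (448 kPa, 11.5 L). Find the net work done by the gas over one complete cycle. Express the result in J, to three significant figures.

W_net ≈ -2170 J

Constant-volume legs do no work.
W(ii) = (166)(19.2 − 11.5) = 1278 J; W(iv) = (448)(11.5 − 19.2) = -3450 J.
W_net = 1278 − 3450 = -2171 J (the counter-clockwise enclosed area).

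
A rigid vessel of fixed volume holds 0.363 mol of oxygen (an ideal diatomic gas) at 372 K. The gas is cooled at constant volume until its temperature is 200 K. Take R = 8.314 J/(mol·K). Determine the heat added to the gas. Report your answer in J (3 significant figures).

Constant volume ⇒ W = 0, so Q = ΔU = nCᵥΔT with Cᵥ = 5R/2 = 20.79 J/(mol·K).
ΔU = (0.363)(20.79)(200 − 372) = -1298 J.

Q ≈ -1300 J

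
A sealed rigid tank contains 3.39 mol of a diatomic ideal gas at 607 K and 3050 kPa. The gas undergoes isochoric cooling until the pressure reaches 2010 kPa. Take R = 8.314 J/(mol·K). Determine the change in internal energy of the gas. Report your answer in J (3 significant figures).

ΔU ≈ -14600 J

Constant volume ⇒ W = 0, so Q = ΔU = nCᵥΔT with Cᵥ = 5R/2 = 20.79 J/(mol·K).
At constant V, T₂/T₁ = P₂/P₁ ⇒ ΔT = T₁(P₂/P₁ − 1) = 607·(2010/3050 − 1) = -207 K.
ΔU = (3.39)(20.79)(-207) = -14584 J.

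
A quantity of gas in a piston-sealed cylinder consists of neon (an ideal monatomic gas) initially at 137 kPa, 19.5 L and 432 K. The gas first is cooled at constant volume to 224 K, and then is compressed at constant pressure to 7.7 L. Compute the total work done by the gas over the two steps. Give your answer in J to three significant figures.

Step 1 (isochoric): W = 0 (constant volume).
After step 1: P = 71.04 kPa (V unchanged).
Step 2 (isobaric): W = PΔV = (71.04 kPa)(7.7 − 19.5 L) = -838.2 J.
W_total = 0 − 838.2 = -838.2 J.

W_total ≈ -838 J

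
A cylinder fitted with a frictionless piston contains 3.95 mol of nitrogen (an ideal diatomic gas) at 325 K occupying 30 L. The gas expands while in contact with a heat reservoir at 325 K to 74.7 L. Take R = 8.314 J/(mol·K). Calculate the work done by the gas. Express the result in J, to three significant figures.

Isothermal: W = nRT ln(V₂/V₁).
W = (3.95)(8.314)(325) × ln(74.7/30)
  = 10673 × 0.9123
W_by_gas = 9737 J.

W ≈ 9740 J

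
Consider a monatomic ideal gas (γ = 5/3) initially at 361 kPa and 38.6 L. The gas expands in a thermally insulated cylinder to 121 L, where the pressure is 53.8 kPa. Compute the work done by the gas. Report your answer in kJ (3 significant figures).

W ≈ 11.1 kJ

Adiabatic: W = (P₁V₁ − P₂V₂)/(γ − 1) with γ = 5/3.
P₁V₁ = 13935 J, P₂V₂ = 6510 J.
W = (13935 − 6510) / 0.6667 = 11137 J.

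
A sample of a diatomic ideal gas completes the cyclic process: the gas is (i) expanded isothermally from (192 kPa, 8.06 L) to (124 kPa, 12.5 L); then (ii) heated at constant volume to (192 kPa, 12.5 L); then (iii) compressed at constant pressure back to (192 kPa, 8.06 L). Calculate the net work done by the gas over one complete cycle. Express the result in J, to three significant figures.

W_net ≈ -173 J

Leg (i): W = PᵢVᵢ ln(V_f/Vᵢ) = (1548) ln(12.5/8.06) = 679.1 J.
Leg (ii): W = 0.
Leg (iii): W = PΔV = (192)(8.06 − 12.5) = -852.5 J.
W_net = 679.1 − 852.5 = -173.4 J.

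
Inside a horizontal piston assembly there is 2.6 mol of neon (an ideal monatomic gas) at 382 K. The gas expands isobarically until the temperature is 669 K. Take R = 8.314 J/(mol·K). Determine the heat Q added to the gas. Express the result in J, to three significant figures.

Q ≈ 15500 J

Isobaric: W = nRΔT = (2.6)(8.314)(287) = 6204 J.
ΔU = nCᵥΔT with Cᵥ = 3R/2: ΔU = (2.6)(12.47)(287) = 9306 J.
Q = ΔU + W = 9306 + 6204 = 15510 J.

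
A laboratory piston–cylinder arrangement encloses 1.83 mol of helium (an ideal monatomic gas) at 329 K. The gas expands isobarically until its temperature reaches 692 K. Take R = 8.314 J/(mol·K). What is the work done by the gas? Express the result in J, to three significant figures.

Isobaric: W = P ΔV = nR ΔT.
W = (1.83)(8.314)(692 − 329) = 5523 J.

W ≈ 5520 J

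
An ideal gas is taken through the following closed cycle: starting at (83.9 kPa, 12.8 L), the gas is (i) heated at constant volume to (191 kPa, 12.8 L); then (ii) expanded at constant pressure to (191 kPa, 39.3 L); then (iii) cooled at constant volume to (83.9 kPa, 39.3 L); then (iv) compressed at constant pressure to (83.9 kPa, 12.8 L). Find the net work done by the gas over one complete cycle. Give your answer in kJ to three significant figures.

W_net ≈ 2.84 kJ

Constant-volume legs do no work.
W(ii) = (191)(39.3 − 12.8) = 5061 J; W(iv) = (83.9)(12.8 − 39.3) = -2223 J.
W_net = 5061 − 2223 = 2838 J (the clockwise enclosed area).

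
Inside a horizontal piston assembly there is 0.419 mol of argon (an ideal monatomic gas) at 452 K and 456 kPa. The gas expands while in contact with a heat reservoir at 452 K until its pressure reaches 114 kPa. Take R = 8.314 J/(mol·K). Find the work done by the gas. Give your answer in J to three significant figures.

Isothermal process: W = nRT ln(V₂/V₁) = nRT ln(P₁/P₂).
W = (0.419)(8.314)(452) × ln(456/114)
  = 1575 × ln(4) = 1575 × 1.386
W_by_gas = 2183 J.

W ≈ 2180 J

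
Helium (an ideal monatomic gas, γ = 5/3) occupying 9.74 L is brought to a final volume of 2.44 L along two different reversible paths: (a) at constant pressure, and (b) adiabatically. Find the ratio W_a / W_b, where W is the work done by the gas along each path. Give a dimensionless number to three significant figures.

Path (a) isobaric: W = P₁(V₂ − V₁) → W_a/(P₁V₁) = -0.7495.
Path (b) adiabatic: W = P₁V₁(1 − (V₁/V₂)^(γ−1))/(γ−1) → W_b/(P₁V₁) = -2.275.
W_a / W_b = -0.7495 / -2.275 = 0.3295.

W_a / W_b ≈ 0.330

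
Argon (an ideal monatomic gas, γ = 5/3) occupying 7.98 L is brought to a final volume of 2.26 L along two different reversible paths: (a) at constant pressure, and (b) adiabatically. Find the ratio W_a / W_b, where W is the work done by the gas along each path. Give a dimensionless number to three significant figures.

Path (a) isobaric: W = P₁(V₂ − V₁) → W_a/(P₁V₁) = -0.7168.
Path (b) adiabatic: W = P₁V₁(1 − (V₁/V₂)^(γ−1))/(γ−1) → W_b/(P₁V₁) = -1.978.
W_a / W_b = -0.7168 / -1.978 = 0.3623.

W_a / W_b ≈ 0.362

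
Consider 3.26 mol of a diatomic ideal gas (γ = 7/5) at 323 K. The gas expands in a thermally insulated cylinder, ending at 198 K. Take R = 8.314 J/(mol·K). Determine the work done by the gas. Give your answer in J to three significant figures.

W ≈ 8470 J

Adiabatic ⇒ Q = 0, so W_by = −ΔU = nCᵥ(T₁ − T₂).
Cᵥ = 5R/2 = 20.79 J/(mol·K).
W = (3.26)(20.79)(323 − 198) = 8470 J.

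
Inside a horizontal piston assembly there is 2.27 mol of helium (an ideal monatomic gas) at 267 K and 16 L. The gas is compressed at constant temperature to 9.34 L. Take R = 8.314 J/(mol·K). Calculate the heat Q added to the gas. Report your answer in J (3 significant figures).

Q ≈ -2710 J

Isothermal ⇒ ΔU = 0, so Q = W = nRT ln(V₂/V₁).
Q = (2.27)(8.314)(267) ln(9.34/16) = 5039 × -0.5383 = -2712 J.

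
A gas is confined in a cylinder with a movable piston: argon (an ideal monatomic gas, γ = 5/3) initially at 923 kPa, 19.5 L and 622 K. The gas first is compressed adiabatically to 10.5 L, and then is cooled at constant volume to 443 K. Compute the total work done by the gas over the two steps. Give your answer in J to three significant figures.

Step 1 (adiabatic): W = (P₁V₁ − P₂V₂)/(γ−1) = (17998 − 27194)/0.667 = -13793 J.
Step 2 (isochoric): W = 0 (constant volume).
W_total = -13793 + 0 = -13793 J.

W_total ≈ -13800 J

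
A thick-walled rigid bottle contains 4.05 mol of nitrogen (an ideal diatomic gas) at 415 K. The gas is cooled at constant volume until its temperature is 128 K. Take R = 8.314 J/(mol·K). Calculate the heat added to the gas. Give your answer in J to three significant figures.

Constant volume ⇒ W = 0, so Q = ΔU = nCᵥΔT with Cᵥ = 5R/2 = 20.79 J/(mol·K).
ΔU = (4.05)(20.79)(128 − 415) = -24159 J.

Q ≈ -24200 J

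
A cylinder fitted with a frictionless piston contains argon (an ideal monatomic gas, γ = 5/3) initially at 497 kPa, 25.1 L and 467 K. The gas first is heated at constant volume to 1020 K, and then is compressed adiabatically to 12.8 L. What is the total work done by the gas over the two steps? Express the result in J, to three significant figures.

W_total ≈ -23200 J

Step 1 (isochoric): W = 0 (constant volume).
After step 1: P = 1086 kPa (V unchanged).
Step 2 (adiabatic): W = (P₁V₁ − P₂V₂)/(γ−1) = (27247 − 42686)/0.667 = -23160 J.
W_total = 0 − 23160 = -23160 J.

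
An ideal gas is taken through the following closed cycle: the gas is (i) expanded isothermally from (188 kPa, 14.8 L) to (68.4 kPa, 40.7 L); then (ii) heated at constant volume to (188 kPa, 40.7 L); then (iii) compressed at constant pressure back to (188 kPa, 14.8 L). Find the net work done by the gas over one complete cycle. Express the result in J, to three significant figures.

W_net ≈ -2050 J

Leg (i): W = PᵢVᵢ ln(V_f/Vᵢ) = (2782) ln(40.7/14.8) = 2815 J.
Leg (ii): W = 0.
Leg (iii): W = PΔV = (188)(14.8 − 40.7) = -4869 J.
W_net = 2815 − 4869 = -2055 J.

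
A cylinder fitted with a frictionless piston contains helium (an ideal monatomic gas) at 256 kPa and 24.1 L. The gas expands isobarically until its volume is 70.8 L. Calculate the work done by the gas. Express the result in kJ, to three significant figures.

W ≈ 12.0 kJ

Isobaric: W = P ΔV.
W = (256 kPa)(70.8 − 24.1 L) = (256)(46.7) = 11955 J.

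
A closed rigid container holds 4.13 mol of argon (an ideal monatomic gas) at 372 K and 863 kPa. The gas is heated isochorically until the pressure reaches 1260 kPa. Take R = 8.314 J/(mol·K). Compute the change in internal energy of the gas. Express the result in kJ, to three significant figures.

ΔU ≈ 8.81 kJ

Constant volume ⇒ W = 0, so Q = ΔU = nCᵥΔT with Cᵥ = 3R/2 = 12.47 J/(mol·K).
At constant V, T₂/T₁ = P₂/P₁ ⇒ ΔT = T₁(P₂/P₁ − 1) = 372·(1260/863 − 1) = 171.1 K.
ΔU = (4.13)(12.47)(171.1) = 8814 J.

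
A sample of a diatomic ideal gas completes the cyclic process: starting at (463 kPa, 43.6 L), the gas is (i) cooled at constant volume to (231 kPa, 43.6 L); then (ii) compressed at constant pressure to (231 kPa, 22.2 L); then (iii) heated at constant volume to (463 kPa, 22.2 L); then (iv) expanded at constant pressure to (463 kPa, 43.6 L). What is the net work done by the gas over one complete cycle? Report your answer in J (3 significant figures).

Constant-volume legs do no work.
W(ii) = (231)(22.2 − 43.6) = -4943 J; W(iv) = (463)(43.6 − 22.2) = 9908 J.
W_net = -4943 + 9908 = 4965 J (the clockwise enclosed area).

W_net ≈ 4960 J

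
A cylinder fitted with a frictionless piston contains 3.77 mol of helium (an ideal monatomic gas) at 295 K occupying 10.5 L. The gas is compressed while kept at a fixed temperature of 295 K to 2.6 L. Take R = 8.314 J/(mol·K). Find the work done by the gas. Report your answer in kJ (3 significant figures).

W ≈ -12.9 kJ

Isothermal: W = nRT ln(V₂/V₁).
W = (3.77)(8.314)(295) × ln(2.6/10.5)
  = 9246 × -1.396
W_by_gas = -12907 J.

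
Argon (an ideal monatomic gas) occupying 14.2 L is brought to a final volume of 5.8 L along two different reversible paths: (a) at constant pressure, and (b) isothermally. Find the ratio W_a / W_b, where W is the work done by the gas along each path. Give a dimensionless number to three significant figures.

Path (a) isobaric: W = P₁(V₂ − V₁) → W_a/(P₁V₁) = -0.5915.
Path (b) isothermal: W = P₁V₁ ln(V₂/V₁) → W_b/(P₁V₁) = -0.8954.
W_a / W_b = -0.5915 / -0.8954 = 0.6607.

W_a / W_b ≈ 0.661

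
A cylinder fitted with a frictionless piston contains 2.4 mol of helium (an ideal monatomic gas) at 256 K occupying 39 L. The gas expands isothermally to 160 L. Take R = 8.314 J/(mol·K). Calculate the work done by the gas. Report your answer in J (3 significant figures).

Isothermal: W = nRT ln(V₂/V₁).
W = (2.4)(8.314)(256) × ln(160/39)
  = 5108 × 1.412
W_by_gas = 7211 J.

W ≈ 7210 J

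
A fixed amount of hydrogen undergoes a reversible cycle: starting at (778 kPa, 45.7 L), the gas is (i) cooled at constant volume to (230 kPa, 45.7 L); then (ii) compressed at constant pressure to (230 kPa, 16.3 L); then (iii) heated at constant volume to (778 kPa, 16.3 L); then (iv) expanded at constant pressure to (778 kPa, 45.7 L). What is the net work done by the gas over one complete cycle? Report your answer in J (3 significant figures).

Constant-volume legs do no work.
W(ii) = (230)(16.3 − 45.7) = -6762 J; W(iv) = (778)(45.7 − 16.3) = 22873 J.
W_net = -6762 + 22873 = 16111 J (the clockwise enclosed area).

W_net ≈ 16100 J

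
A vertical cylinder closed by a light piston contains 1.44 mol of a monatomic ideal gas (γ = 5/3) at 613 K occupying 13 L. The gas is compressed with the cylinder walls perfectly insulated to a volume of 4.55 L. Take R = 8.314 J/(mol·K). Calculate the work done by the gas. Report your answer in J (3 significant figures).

Adiabatic: TV^(γ−1) = const with γ = 5/3.
T₂ = T₁ (V₁/V₂)^(γ−1) = 613 × (13/4.55)^0.667 = 613 × 2.014 = 1234 K.
W_by = nCᵥ(T₁ − T₂) = (1.44)(12.47)(613 − 1234) = -11157 J.

W ≈ -11200 J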